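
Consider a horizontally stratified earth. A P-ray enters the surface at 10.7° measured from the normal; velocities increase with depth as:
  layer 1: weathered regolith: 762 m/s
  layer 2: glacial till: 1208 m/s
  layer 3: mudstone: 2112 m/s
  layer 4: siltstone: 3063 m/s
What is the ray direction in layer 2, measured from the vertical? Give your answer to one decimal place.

17.1°

Ray parameter p = sin 10.7° / 762 = 2.4366e-04 s/m.
sin θ_2 = p·V_2 = 2.4366e-04 × 1208 = 0.2943.
θ_2 = 17.12° from the vertical.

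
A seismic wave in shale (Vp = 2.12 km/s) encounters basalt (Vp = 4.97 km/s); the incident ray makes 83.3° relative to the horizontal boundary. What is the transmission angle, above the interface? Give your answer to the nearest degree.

74°

Convert to the normal: θ₁ = 90° − 83.3° = 6.7°.
sin θ₁/V₁ = sin θ₂/V₂ ⇒ sin θ₂ = 4.97·sin 6.7°/2.12 = 4.97·0.1167/2.12 = 0.2735.
θ₂ = sin⁻¹(0.2735) = 15.87° (from vertical).
From the interface: 90° − 15.87° = 74.13°.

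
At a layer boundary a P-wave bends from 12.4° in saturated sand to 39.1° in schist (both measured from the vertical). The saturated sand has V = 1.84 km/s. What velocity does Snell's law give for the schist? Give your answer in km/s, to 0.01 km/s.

sin 12.4° = 0.2147; sin 39.1° = 0.6307.
V₂ = V₁·(sin θ₂/sin θ₁) = 1.84·(0.6307/0.2147) = 5.40 km/s.

5.40 km/s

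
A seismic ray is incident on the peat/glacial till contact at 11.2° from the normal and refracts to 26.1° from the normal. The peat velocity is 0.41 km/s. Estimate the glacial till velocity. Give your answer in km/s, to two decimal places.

Snell's law: sin 11.2°/V₁ = sin 26.1°/V₂.
V₂ = V₁·sin 26.1°/sin 11.2° = 0.41 × 2.2650 = 0.93 km/s.

0.93 km/s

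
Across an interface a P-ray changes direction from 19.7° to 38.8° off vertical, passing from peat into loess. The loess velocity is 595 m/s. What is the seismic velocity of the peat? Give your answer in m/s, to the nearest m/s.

Snell's law: sin 19.7°/V₁ = sin 38.8°/V₂.
V₁ = V₂·sin 19.7°/sin 38.8° = 595 × 0.5380 = 320.09 m/s.

320 m/s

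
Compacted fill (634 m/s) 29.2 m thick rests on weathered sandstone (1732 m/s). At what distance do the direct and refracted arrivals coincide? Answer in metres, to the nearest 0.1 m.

85.7 m

θ_c = arcsin(634/1732) = 21.47°, so cos θ_c = 0.9306 and tᵢ = 2h cos θ_c/V₁ = 0.0857 s.
At crossover x/V₁ = x/V₂ + tᵢ ⇒ x = tᵢ/(1/V₁ − 1/V₂) = 0.08572/(1.5773e-03 − 5.7737e-04) = 85.73 m.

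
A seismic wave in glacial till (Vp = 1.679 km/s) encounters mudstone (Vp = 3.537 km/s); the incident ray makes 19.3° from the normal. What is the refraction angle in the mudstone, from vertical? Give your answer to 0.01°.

Snell's law: sin θ₂ = (V₂/V₁)·sin θ₁ = (3.537/1.679)·sin 19.3° = 0.6963.
θ₂ = sin⁻¹(0.6963) = 44.13° (from vertical).

44.13°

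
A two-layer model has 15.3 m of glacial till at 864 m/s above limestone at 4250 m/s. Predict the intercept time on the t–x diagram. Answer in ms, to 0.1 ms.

34.7 ms

θ_c = arcsin(V₁/V₂) = arcsin(864/4250) = 11.73°; cos θ_c = 0.9791.
tᵢ = 2h·cos θ_c / V₁ = 2·15.3·0.9791 / 864 = 0.03468 s.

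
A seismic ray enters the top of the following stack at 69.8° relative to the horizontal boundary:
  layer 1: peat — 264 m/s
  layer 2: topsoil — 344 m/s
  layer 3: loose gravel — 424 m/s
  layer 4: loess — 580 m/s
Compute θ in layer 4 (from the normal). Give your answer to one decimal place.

49.3°

From the normal: θ₁ = 90° − 69.8° = 20.2°.
Ray parameter p = sin 20.2° / 264 = 1.3079e-03 s/m.
sin θ_4 = p·V_4 = 1.3079e-03 × 580 = 0.7586.
θ_4 = arcsin 0.7586 = 49.34°.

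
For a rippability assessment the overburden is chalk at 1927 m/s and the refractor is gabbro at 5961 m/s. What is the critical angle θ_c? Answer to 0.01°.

18.86°

At critical incidence the refracted ray runs along the interface (θ₂ = 90°), so sin θ_c = V₁/V₂.
θ_c = arcsin(1927/5961) = arcsin 0.3233 = 18.86°.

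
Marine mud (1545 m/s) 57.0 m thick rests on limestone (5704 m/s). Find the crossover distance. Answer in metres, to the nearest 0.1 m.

x_cross = 2h·√((V₂+V₁)/(V₂−V₁)).
(V₂+V₁)/(V₂−V₁) = (5704+1545)/(5704−1545) = 1.7430; √ = 1.3202.
x_cross = 2·57.0·1.3202 = 150.50 m.

150.5 m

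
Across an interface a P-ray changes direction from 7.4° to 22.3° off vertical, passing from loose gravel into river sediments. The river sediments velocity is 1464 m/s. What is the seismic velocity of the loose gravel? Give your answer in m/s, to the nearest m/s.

497 m/s

sin 7.4° = 0.1288; sin 22.3° = 0.3795.
V₁ = V₂·(sin θ₁/sin θ₂) = 1464·(0.1288/0.3795) = 496.91 m/s.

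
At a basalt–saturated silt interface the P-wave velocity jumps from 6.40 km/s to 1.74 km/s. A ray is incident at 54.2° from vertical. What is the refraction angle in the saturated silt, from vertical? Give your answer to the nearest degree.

Snell's law: sin θ₂ = (V₂/V₁)·sin θ₁ = (1.74/6.40)·sin 54.2° = 0.2205.
θ₂ = sin⁻¹(0.2205) = 12.74° (from vertical).

13°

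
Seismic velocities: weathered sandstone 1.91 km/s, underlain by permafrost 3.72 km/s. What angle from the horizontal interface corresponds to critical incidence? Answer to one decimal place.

Critical incidence: sin θ_c = V₁/V₂ = 1.91/3.72 = 0.5134.
θ_c = arcsin 0.5134 = 30.89°.
Measured from the interface: 90° − 30.89° = 59.11°.

59.1°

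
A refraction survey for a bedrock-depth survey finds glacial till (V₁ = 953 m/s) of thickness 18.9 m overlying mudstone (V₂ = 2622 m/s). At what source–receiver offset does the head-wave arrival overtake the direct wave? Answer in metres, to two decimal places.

x_cross = 2h·√((V₂+V₁)/(V₂−V₁)).
(V₂+V₁)/(V₂−V₁) = (2622+953)/(2622−953) = 2.1420; √ = 1.4636.
x_cross = 2·18.9·1.4636 = 55.32 m.

55.32 m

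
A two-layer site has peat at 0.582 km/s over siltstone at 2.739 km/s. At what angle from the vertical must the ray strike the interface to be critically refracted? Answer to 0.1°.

At critical incidence the refracted ray runs along the interface (θ₂ = 90°), so sin θ_c = V₁/V₂.
θ_c = arcsin(0.582/2.739) = arcsin 0.2125 = 12.27°.

12.3°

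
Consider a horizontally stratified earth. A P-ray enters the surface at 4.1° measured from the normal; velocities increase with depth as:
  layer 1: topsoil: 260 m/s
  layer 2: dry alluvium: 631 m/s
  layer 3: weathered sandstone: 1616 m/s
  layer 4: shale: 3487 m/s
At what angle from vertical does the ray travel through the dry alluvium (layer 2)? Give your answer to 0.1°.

10.0°

Snell's law across each interface conserves sin θ / V, so sin θ_2 = V_2·sin θ₁/V₁.
sin θ_2 = 631 × sin 4.1° / 260 = 0.1735.
θ_2 = arcsin 0.1735 = 9.99°.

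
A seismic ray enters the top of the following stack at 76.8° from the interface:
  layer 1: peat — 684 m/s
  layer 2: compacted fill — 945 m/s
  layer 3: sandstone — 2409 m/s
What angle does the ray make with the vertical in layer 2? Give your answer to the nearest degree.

18°

From the normal: θ₁ = 90° − 76.8° = 13.2°.
Ray parameter p = sin 13.2° / 684 = 3.3385e-04 s/m.
sin θ_2 = p·V_2 = 3.3385e-04 × 945 = 0.3155.
θ_2 = arcsin 0.3155 = 18.39°.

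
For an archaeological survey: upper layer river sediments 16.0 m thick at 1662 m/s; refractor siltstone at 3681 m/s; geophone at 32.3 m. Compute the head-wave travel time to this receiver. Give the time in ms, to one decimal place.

t = x/V₂ + 2h·√(V₂²−V₁²)/(V₁V₂).
√(V₂²−V₁²) = √(3681²−1662²) = 3284.4 m/s; delay term = 2·16.0·3284.4/(1662·3681) = 0.01718 s.
t = 32.3/3681 + 0.01718 = 0.02595 s.

26.0 ms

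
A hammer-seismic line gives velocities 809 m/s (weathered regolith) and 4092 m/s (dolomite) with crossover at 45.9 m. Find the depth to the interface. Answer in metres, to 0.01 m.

x_cross = 2h·√((V₂+V₁)/(V₂−V₁)) → h = x_cross / (2·√((V₂+V₁)/(V₂−V₁))).
√((V₂+V₁)/(V₂−V₁)) = √((4092+809)/(4092−809)) = 1.2218.
h = 45.9 / (2·1.2218) = 18.78 m.

18.78 m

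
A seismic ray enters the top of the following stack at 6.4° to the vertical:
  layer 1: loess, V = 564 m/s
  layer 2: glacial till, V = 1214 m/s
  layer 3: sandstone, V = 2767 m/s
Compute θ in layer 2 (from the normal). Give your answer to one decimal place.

13.9°

Snell's law across each interface conserves sin θ / V, so sin θ_2 = V_2·sin θ₁/V₁.
sin θ_2 = 1214 × sin 6.4° / 564 = 0.2399.
θ_2 = arcsin 0.2399 = 13.88°.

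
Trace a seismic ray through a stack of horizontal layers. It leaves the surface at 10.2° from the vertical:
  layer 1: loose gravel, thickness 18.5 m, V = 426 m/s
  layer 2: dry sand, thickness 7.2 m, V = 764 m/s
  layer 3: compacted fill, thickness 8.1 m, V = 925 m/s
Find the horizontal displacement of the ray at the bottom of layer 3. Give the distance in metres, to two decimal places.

Apply Snell's law at each interface; in layer i the horizontal offset is hᵢ·tan θᵢ.
Layer 1: θ = 10.20°; offset = 18.5·tan 10.20° = 3.3287 m.
Layer 2: sin θ = 764·sin 10.2°/426 = 0.3176, θ = 18.52°; offset = 7.2·tan 18.52° = 2.4115 m.
Layer 3: sin θ = 925·sin 10.2°/426 = 0.3845, θ = 22.61°; offset = 8.1·tan 22.61° = 3.3740 m.
Σ offsets = 9.1141 m.

9.11 m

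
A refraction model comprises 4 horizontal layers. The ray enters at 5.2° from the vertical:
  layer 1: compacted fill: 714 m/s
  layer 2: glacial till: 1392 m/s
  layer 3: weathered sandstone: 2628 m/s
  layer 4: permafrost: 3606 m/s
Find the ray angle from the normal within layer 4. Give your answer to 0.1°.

27.2°

Snell's law across each interface conserves sin θ / V, so sin θ_4 = V_4·sin θ₁/V₁.
sin θ_4 = 3606 × sin 5.2° / 714 = 0.4577.
θ_4 = 27.24° from the vertical.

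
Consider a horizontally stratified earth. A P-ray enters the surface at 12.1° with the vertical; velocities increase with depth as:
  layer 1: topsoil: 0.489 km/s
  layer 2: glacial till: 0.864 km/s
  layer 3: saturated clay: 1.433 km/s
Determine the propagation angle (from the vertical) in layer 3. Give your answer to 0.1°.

37.9°

Ray parameter p = sin 12.1° / 0.489 = 4.2867e-01 s/km.
sin θ_3 = p·V_3 = 4.2867e-01 × 1.433 = 0.6143.
θ_3 = 37.90° from the vertical.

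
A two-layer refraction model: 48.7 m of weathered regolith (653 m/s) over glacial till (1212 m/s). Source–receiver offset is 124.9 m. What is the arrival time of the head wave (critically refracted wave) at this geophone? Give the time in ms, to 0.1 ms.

t = x/V₂ + 2h·√(V₂²−V₁²)/(V₁V₂).
√(V₂²−V₁²) = √(1212²−653²) = 1021.0 m/s; delay term = 2·48.7·1021.0/(653·1212) = 0.12566 s.
t = 124.9/1212 + 0.12566 = 0.22871 s.

228.7 ms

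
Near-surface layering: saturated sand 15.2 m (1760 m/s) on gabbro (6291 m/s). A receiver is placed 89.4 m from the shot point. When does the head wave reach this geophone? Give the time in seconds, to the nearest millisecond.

t = x/V₂ + 2h·√(V₂²−V₁²)/(V₁V₂).
√(V₂²−V₁²) = √(6291²−1760²) = 6039.8 m/s; delay term = 2·15.2·6039.8/(1760·6291) = 0.01658 s.
t = 89.4/6291 + 0.01658 = 0.03079 s.

0.031 s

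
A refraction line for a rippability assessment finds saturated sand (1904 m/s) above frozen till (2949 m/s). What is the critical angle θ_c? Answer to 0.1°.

40.2°

At critical incidence the refracted ray runs along the interface (θ₂ = 90°), so sin θ_c = V₁/V₂.
θ_c = arcsin(1904/2949) = arcsin 0.6456 = 40.21°.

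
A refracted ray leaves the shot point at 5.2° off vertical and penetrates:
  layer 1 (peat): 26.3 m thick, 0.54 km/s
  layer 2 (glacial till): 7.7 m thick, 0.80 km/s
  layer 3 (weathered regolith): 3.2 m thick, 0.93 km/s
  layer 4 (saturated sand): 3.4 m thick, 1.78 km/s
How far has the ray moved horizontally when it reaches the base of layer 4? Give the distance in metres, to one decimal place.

Apply Snell's law at each interface; in layer i the horizontal offset is hᵢ·tan θᵢ.
Layer 1: θ = 5.20°; offset = 26.3·tan 5.20° = 2.393 m.
Layer 2: sin θ = 0.80·sin 5.2°/0.54 = 0.1343, θ = 7.72°; offset = 7.7·tan 7.72° = 1.043 m.
Layer 3: sin θ = 0.93·sin 5.2°/0.54 = 0.1561, θ = 8.98°; offset = 3.2·tan 8.98° = 0.506 m.
Layer 4: sin θ = 1.78·sin 5.2°/0.54 = 0.2988, θ = 17.38°; offset = 3.4·tan 17.38° = 1.064 m.
Summing the layer offsets gives 5.007 m.

5.0 m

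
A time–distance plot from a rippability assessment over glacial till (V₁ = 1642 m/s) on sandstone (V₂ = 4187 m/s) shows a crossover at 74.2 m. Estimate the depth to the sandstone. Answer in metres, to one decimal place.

24.5 m

h = (x_cross/2)·√((V₂−V₁)/(V₂+V₁)).
(V₂−V₁)/(V₂+V₁) = (4187−1642)/(4187+1642) = 0.4366; √ = 0.6608.
h = (74.2/2)·0.6608 = 24.51 m.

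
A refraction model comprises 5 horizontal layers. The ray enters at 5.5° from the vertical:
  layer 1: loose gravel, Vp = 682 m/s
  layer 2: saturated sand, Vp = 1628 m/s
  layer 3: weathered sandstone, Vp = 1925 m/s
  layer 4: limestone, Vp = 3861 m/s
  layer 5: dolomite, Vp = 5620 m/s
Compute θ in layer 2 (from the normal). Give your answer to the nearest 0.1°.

13.2°

Ray parameter p = sin 5.5° / 682 = 1.4054e-04 s/m.
sin θ_2 = p·V_2 = 1.4054e-04 × 1628 = 0.2288.
θ_2 = arcsin 0.2288 = 13.23°.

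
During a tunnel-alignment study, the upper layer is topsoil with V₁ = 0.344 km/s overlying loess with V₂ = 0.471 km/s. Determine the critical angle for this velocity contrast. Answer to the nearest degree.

47°

Critical incidence: sin θ_c = V₁/V₂ = 0.344/0.471 = 0.7304.
θ_c = arcsin 0.7304 = 46.92°.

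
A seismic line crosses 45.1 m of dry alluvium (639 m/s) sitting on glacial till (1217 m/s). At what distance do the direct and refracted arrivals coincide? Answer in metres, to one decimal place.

161.6 m

x_cross = 2h·√((V₂+V₁)/(V₂−V₁)).
(V₂+V₁)/(V₂−V₁) = (1217+639)/(1217−639) = 3.2111; √ = 1.7919.
x_cross = 2·45.1·1.7919 = 161.63 m.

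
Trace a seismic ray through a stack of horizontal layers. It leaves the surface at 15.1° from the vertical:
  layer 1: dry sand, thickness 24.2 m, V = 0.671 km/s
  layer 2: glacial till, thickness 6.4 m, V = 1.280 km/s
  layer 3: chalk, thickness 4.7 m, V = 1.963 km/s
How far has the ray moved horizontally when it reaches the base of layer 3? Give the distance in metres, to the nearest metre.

Apply Snell's law at each interface; in layer i the horizontal offset is hᵢ·tan θᵢ.
Layer 1: θ = 15.10°; offset = 24.2·tan 15.10° = 6.530 m.
Layer 2: sin θ = 1.280·sin 15.1°/0.671 = 0.4969, θ = 29.80°; offset = 6.4·tan 29.80° = 3.665 m.
Layer 3: sin θ = 1.963·sin 15.1°/0.671 = 0.7621, θ = 49.65°; offset = 4.7·tan 49.65° = 5.532 m.
Σ offsets = 15.727 m.

16 m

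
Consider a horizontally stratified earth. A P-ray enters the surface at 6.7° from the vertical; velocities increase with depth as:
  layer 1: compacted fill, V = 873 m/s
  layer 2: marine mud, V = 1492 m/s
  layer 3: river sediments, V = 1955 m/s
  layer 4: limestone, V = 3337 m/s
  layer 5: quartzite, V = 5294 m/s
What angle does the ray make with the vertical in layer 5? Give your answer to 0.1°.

Snell's law across each interface conserves sin θ / V, so sin θ_5 = V_5·sin θ₁/V₁.
sin θ_5 = 5294 × sin 6.7° / 873 = 0.7075.
θ_5 = arcsin 0.7075 = 45.03°.

45.0°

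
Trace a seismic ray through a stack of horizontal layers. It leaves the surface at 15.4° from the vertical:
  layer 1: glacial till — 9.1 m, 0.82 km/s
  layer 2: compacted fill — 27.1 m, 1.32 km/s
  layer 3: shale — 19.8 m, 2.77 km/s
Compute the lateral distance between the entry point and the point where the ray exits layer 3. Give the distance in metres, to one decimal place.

55.5 m

p = sin θ₁/V₁ = sin 15.4°/0.82 = 3.2385e-01 s/km is conserved through the stack.
Layer 1: θ = 15.40°; offset = 9.1·tan 15.40° = 2.507 m.
Layer 2: sin θ = p·1.32 = 0.4275 → θ = 25.31°; offset = 27.1·tan 25.31° = 12.815 m.
Layer 3: sin θ = p·2.77 = 0.8971 → θ = 63.77°; offset = 19.8·tan 63.77° = 40.194 m.
Summing the layer offsets gives 55.515 m.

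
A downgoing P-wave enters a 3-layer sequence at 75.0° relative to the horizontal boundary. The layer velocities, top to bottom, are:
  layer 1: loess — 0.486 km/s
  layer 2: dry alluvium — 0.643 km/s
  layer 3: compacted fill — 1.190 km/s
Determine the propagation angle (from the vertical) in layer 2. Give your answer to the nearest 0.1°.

From the normal: θ₁ = 90° − 75.0° = 15.0°.
Ray parameter p = sin 15.0° / 0.486 = 5.3255e-01 s/km.
sin θ_2 = p·V_2 = 5.3255e-01 × 0.643 = 0.3424.
θ_2 = 20.02° from the vertical.

20.0°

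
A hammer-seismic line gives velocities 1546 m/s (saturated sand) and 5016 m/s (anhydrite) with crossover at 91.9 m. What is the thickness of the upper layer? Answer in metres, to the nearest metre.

h = (x_cross/2)·√((V₂−V₁)/(V₂+V₁)).
(V₂−V₁)/(V₂+V₁) = (5016−1546)/(5016+1546) = 0.5288; √ = 0.7272.
h = (91.9/2)·0.7272 = 33.41 m.

33 m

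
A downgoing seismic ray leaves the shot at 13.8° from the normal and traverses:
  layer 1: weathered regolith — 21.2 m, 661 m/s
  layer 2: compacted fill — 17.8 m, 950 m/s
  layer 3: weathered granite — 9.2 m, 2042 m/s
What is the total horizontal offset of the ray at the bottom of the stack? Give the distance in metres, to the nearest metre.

22 m

p = sin θ₁/V₁ = sin 13.8°/661 = 3.6087e-04 s/m is conserved through the stack.
Layer 1: θ = 13.80°; offset = 21.2·tan 13.80° = 5.207 m.
Layer 2: sin θ = p·950 = 0.3428 → θ = 20.05°; offset = 17.8·tan 20.05° = 6.496 m.
Layer 3: sin θ = p·2042 = 0.7369 → θ = 47.47°; offset = 9.2·tan 47.47° = 10.029 m.
Σ offsets = 21.732 m.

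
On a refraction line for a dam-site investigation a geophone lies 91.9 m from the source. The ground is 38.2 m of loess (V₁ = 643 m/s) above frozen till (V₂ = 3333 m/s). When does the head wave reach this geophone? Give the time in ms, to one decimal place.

144.2 ms

θ_c = arcsin(V₁/V₂) = arcsin(643/3333) = 11.12°, cos θ_c = 0.9812.
Intercept time tᵢ = 2h cos θ_c / V₁ = 2·38.2·0.9812/643 = 0.11659 s.
t = x/V₂ + tᵢ = 91.9/3333 + 0.11659 = 0.14416 s.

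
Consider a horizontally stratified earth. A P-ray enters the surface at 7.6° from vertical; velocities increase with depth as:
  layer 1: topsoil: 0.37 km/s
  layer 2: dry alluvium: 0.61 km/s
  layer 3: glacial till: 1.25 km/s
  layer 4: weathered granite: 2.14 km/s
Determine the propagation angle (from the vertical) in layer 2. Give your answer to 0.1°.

12.6°

Ray parameter p = sin 7.6° / 0.37 = 3.5745e-01 s/km.
sin θ_2 = p·V_2 = 3.5745e-01 × 0.61 = 0.2180.
θ_2 = 12.59° from the vertical.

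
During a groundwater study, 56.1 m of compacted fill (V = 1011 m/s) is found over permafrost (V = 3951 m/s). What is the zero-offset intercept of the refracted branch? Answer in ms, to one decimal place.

107.3 ms

θ_c = arcsin(V₁/V₂) = arcsin(1011/3951) = 14.83°; cos θ_c = 0.9667.
tᵢ = 2h·cos θ_c / V₁ = 2·56.1·0.9667 / 1011 = 0.10728 s.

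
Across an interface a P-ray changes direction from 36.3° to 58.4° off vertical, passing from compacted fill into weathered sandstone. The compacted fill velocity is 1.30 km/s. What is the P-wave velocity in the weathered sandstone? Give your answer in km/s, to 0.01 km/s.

1.87 km/s

sin 36.3° = 0.5920; sin 58.4° = 0.8517.
V₂ = V₁·(sin θ₂/sin θ₁) = 1.30·(0.8517/0.5920) = 1.87 km/s.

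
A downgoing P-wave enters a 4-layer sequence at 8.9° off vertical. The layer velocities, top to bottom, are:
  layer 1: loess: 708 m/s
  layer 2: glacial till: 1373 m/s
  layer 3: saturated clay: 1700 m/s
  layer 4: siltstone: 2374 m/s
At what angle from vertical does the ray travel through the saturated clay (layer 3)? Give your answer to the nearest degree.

Snell's law across each interface conserves sin θ / V, so sin θ_3 = V_3·sin θ₁/V₁.
sin θ_3 = 1700 × sin 8.9° / 708 = 0.3715.
θ_3 = arcsin 0.3715 = 21.81°.

22°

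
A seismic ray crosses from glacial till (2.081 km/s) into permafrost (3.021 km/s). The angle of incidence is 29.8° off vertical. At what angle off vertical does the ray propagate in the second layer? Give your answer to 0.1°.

sin θ₁/V₁ = sin θ₂/V₂ ⇒ sin θ₂ = 3.021·sin 29.8°/2.081 = 3.021·0.4970/2.081 = 0.7215.
θ₂ = sin⁻¹(0.7215) = 46.18° (from vertical).

46.2°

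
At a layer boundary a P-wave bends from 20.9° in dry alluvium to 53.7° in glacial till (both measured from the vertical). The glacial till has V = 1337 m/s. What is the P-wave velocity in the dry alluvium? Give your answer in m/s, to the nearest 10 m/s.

Snell's law: sin 20.9°/V₁ = sin 53.7°/V₂.
V₁ = V₂·sin 20.9°/sin 53.7° = 1337 × 0.4426 = 591.81 m/s.

590 m/s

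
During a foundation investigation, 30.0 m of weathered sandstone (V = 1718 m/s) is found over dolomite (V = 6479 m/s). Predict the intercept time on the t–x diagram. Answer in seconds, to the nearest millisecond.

0.034 s

tᵢ = 2h·√(V₂²−V₁²)/(V₁V₂).
√(V₂²−V₁²) = √(6479²−1718²) = 6247.1 m/s.
tᵢ = 2·30.0·6247.1/(1718·6479) = 0.03367 s.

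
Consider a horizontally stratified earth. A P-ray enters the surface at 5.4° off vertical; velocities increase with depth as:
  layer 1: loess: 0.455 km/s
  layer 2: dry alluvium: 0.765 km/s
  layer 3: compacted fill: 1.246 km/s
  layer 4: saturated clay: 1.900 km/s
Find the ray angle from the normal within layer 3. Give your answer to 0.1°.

14.9°

Snell's law across each interface conserves sin θ / V, so sin θ_3 = V_3·sin θ₁/V₁.
sin θ_3 = 1.246 × sin 5.4° / 0.455 = 0.2577.
θ_3 = 14.93° from the vertical.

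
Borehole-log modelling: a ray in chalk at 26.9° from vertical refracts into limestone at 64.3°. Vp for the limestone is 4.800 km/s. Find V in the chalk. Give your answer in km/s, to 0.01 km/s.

2.41 km/s

Snell's law: sin 26.9°/V₁ = sin 64.3°/V₂.
V₁ = V₂·sin 26.9°/sin 64.3° = 4.800 × 0.5021 = 2.41 km/s.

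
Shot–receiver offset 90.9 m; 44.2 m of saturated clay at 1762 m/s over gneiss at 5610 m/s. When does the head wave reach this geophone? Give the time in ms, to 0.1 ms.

63.8 ms

θ_c = arcsin(V₁/V₂) = arcsin(1762/5610) = 18.31°, cos θ_c = 0.9494.
Intercept time tᵢ = 2h cos θ_c / V₁ = 2·44.2·0.9494/1762 = 0.04763 s.
t = x/V₂ + tᵢ = 90.9/5610 + 0.04763 = 0.06383 s.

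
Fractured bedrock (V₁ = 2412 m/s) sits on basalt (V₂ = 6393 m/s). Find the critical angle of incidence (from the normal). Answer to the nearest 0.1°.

22.2°

Critical incidence: sin θ_c = V₁/V₂ = 2412/6393 = 0.3773.
θ_c = arcsin 0.3773 = 22.17°.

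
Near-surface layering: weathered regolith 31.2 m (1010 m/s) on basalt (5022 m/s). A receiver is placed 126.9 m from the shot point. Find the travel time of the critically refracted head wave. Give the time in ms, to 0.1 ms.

t = x/V₂ + 2h·√(V₂²−V₁²)/(V₁V₂).
√(V₂²−V₁²) = √(5022²−1010²) = 4919.4 m/s; delay term = 2·31.2·4919.4/(1010·5022) = 0.06052 s.
t = 126.9/5022 + 0.06052 = 0.08579 s.

85.8 ms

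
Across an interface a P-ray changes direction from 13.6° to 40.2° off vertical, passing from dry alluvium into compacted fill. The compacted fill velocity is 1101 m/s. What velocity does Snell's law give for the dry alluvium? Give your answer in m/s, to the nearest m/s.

401 m/s

sin 13.6° = 0.2351; sin 40.2° = 0.6455.
V₁ = V₂·(sin θ₁/sin θ₂) = 1101·(0.2351/0.6455) = 401.10 m/s.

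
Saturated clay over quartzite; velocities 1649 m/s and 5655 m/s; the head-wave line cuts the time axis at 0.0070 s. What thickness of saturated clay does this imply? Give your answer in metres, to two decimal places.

θ_c = arcsin(1649/5655) = 16.95°; cos θ_c = 0.9565.
tᵢ = 2h cos θ_c/V₁ ⇒ h = tᵢ·V₁/(2 cos θ_c) = 0.007·1649/(2·0.9565) = 6.03 m.

6.03 m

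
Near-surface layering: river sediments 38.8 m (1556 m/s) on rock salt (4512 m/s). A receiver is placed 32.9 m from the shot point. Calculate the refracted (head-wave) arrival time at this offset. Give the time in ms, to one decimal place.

54.1 ms

t = x/V₂ + 2h·√(V₂²−V₁²)/(V₁V₂).
√(V₂²−V₁²) = √(4512²−1556²) = 4235.2 m/s; delay term = 2·38.8·4235.2/(1556·4512) = 0.04681 s.
t = 32.9/4512 + 0.04681 = 0.05410 s.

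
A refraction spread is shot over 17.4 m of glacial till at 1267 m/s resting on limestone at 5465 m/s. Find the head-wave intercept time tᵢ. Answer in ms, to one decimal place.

26.7 ms

θ_c = arcsin(V₁/V₂) = arcsin(1267/5465) = 13.41°; cos θ_c = 0.9728.
tᵢ = 2h·cos θ_c / V₁ = 2·17.4·0.9728 / 1267 = 0.02672 s.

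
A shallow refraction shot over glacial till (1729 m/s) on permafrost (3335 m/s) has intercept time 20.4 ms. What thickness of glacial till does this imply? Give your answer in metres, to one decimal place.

h = tᵢ·V₁·V₂ / (2·√(V₂²−V₁²)).
√(V₂²−V₁²) = √(3335² − 1729²) = 2851.8 m/s.
h = 0.0204 s × 1729 × 3335 / (2 × 2851.8) = 20.62 m.

20.6 m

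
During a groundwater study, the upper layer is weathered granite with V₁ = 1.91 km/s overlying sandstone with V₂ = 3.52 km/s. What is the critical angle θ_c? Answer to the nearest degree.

33°

Critical incidence: sin θ_c = V₁/V₂ = 1.91/3.52 = 0.5426.
θ_c = arcsin 0.5426 = 32.86°.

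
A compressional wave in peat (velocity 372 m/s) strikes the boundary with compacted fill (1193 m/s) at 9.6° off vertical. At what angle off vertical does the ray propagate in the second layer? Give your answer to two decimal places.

32.33°

sin θ₁/V₁ = sin θ₂/V₂ ⇒ sin θ₂ = 1193·sin 9.6°/372 = 1193·0.1668/372 = 0.5348.
θ₂ = arcsin 0.5348 = 32.33° from the normal.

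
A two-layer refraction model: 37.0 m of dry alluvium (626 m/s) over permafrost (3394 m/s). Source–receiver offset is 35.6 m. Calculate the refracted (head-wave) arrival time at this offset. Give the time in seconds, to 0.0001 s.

θ_c = arcsin(V₁/V₂) = arcsin(626/3394) = 10.63°, cos θ_c = 0.9828.
Intercept time tᵢ = 2h cos θ_c / V₁ = 2·37.0·0.9828/626 = 0.11618 s.
t = x/V₂ + tᵢ = 35.6/3394 + 0.11618 = 0.12667 s.

0.1267 s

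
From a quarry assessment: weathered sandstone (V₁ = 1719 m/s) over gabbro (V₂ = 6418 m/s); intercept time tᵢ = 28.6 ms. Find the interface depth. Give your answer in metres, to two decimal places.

θ_c = arcsin(1719/6418) = 15.54°; cos θ_c = 0.9635.
tᵢ = 2h cos θ_c/V₁ ⇒ h = tᵢ·V₁/(2 cos θ_c) = 0.0286·1719/(2·0.9635) = 25.51 m.

25.51 m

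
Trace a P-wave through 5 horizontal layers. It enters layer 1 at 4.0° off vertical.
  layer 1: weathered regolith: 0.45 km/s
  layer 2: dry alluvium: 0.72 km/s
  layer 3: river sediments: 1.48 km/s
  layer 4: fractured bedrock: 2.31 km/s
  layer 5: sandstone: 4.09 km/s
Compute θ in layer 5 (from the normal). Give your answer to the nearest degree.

Snell's law across each interface conserves sin θ / V, so sin θ_5 = V_5·sin θ₁/V₁.
sin θ_5 = 4.09 × sin 4.0° / 0.45 = 0.6340.
θ_5 = arcsin 0.6340 = 39.35°.

39°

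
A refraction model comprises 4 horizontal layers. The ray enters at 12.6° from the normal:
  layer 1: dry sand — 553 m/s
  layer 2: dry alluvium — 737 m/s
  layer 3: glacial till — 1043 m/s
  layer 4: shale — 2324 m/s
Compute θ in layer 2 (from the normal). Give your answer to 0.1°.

16.9°

Ray parameter p = sin 12.6° / 553 = 3.9447e-04 s/m.
sin θ_2 = p·V_2 = 3.9447e-04 × 737 = 0.2907.
θ_2 = 16.90° from the vertical.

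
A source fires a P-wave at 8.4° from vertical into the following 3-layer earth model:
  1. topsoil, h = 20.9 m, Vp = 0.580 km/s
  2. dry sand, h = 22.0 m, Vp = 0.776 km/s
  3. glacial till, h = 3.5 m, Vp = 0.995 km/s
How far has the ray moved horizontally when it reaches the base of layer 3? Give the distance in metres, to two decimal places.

p = sin θ₁/V₁ = sin 8.4°/0.580 = 2.5187e-01 s/km is conserved through the stack.
Layer 1: θ = 8.40°; offset = 20.9·tan 8.40° = 3.0862 m.
Layer 2: sin θ = p·0.776 = 0.1954 → θ = 11.27°; offset = 22.0·tan 11.27° = 4.3844 m.
Layer 3: sin θ = p·0.995 = 0.2506 → θ = 14.51°; offset = 3.5·tan 14.51° = 0.9060 m.
Summing the layer offsets gives 8.3767 m.

8.38 m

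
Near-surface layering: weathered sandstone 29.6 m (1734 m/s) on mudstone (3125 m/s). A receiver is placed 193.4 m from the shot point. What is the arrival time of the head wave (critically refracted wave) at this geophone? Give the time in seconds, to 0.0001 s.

θ_c = arcsin(V₁/V₂) = arcsin(1734/3125) = 33.70°, cos θ_c = 0.8319.
Intercept time tᵢ = 2h cos θ_c / V₁ = 2·29.6·0.8319/1734 = 0.02840 s.
t = x/V₂ + tᵢ = 193.4/3125 + 0.02840 = 0.09029 s.

0.0903 s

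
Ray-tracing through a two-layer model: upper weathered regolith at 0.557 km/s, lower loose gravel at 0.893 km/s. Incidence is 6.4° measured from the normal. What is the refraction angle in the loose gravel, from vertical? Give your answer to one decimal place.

10.3°

Snell's law: sin θ₂ = (V₂/V₁)·sin θ₁ = (0.893/0.557)·sin 6.4° = 0.1787.
θ₂ = sin⁻¹(0.1787) = 10.29° (from vertical).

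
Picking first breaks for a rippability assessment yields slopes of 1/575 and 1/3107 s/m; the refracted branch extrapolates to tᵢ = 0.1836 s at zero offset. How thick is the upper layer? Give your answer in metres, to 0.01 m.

53.71 m

h = tᵢ·V₁·V₂ / (2·√(V₂²−V₁²)).
√(V₂²−V₁²) = √(3107² − 575²) = 3053.3 m/s.
h = 0.1836 s × 575 × 3107 / (2 × 3053.3) = 53.71 m.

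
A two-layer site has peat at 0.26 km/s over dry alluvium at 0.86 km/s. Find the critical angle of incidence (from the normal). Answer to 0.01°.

Critical incidence: sin θ_c = V₁/V₂ = 0.26/0.86 = 0.3023.
θ_c = arcsin 0.3023 = 17.60°.

17.60°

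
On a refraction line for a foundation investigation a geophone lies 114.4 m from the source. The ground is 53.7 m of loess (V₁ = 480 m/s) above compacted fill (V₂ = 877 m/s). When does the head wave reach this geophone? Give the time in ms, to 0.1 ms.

t = x/V₂ + 2h·√(V₂²−V₁²)/(V₁V₂).
√(V₂²−V₁²) = √(877²−480²) = 734.0 m/s; delay term = 2·53.7·734.0/(480·877) = 0.18726 s.
t = 114.4/877 + 0.18726 = 0.31771 s.

317.7 ms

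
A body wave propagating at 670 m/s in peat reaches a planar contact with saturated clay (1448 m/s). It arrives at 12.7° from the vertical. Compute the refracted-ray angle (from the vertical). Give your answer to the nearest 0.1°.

Snell's law: sin θ₂ = (V₂/V₁)·sin θ₁ = (1448/670)·sin 12.7° = 0.4751.
θ₂ = sin⁻¹(0.4751) = 28.37° (from vertical).

28.4°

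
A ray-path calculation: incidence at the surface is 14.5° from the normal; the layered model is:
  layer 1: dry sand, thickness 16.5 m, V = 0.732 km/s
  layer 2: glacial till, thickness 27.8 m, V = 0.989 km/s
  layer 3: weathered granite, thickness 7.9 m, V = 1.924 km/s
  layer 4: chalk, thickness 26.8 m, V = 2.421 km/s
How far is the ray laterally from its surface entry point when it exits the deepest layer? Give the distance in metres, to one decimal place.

Ray parameter p = sin 14.5° / 0.732 km/s = 3.4205e-01 s/km.
Layer 1: θ = 14.50°; offset = 16.5·tan 14.50° = 4.267 m.
Layer 2: sin θ = p·0.989 = 0.3383 → θ = 19.77°; offset = 27.8·tan 19.77° = 9.994 m.
Layer 3: sin θ = p·1.924 = 0.6581 → θ = 41.16°; offset = 7.9·tan 41.16° = 6.905 m.
Layer 4: sin θ = p·2.421 = 0.8281 → θ = 55.90°; offset = 26.8·tan 55.90° = 39.590 m.
Total horizontal offset = 60.755 m.

60.8 m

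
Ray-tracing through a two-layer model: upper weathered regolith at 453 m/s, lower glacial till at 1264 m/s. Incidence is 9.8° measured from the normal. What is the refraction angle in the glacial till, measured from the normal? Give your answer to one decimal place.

28.4°

sin θ₁/V₁ = sin θ₂/V₂ ⇒ sin θ₂ = 1264·sin 9.8°/453 = 1264·0.1702/453 = 0.4749.
θ₂ = sin⁻¹(0.4749) = 28.36° (from vertical).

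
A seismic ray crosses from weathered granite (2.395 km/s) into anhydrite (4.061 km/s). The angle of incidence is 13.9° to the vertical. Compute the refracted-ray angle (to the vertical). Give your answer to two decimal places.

24.04°

sin θ₁/V₁ = sin θ₂/V₂ ⇒ sin θ₂ = 4.061·sin 13.9°/2.395 = 4.061·0.2402/2.395 = 0.4073.
θ₂ = arcsin 0.4073 = 24.04° from the normal.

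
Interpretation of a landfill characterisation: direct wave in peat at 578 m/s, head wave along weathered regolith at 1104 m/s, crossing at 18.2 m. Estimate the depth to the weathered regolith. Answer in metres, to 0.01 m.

5.09 m

h = (x_cross/2)·√((V₂−V₁)/(V₂+V₁)).
(V₂−V₁)/(V₂+V₁) = (1104−578)/(1104+578) = 0.3127; √ = 0.5592.
h = (18.2/2)·0.5592 = 5.09 m.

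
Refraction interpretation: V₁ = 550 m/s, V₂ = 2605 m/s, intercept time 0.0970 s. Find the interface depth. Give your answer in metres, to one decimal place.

27.3 m

h = tᵢ·V₁·V₂ / (2·√(V₂²−V₁²)).
√(V₂²−V₁²) = √(2605² − 550²) = 2546.3 m/s.
h = 0.097 s × 550 × 2605 / (2 × 2546.3) = 27.29 m.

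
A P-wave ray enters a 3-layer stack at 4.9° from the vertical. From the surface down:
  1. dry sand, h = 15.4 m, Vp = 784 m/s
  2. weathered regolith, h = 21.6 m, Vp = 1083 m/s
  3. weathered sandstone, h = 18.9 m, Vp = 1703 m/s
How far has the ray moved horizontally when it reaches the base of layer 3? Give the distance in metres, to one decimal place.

7.5 m

Ray parameter p = sin 4.9° / 784 m/s = 1.0895e-04 s/m.
Layer 1: θ = 4.90°; offset = 15.4·tan 4.90° = 1.320 m.
Layer 2: sin θ = p·1083 = 0.1180 → θ = 6.78°; offset = 21.6·tan 6.78° = 2.567 m.
Layer 3: sin θ = p·1703 = 0.1855 → θ = 10.69°; offset = 18.9·tan 10.69° = 3.569 m.
Total horizontal offset = 7.456 m.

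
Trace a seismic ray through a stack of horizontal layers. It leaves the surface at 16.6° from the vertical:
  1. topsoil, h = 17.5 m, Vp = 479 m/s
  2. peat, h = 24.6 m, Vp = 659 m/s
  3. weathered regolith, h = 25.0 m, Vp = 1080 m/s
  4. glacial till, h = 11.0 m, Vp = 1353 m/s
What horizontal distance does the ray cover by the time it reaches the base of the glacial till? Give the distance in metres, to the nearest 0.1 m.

51.8 m

Apply Snell's law at each interface; in layer i the horizontal offset is hᵢ·tan θᵢ.
Layer 1: θ = 16.60°; offset = 17.5·tan 16.60° = 5.217 m.
Layer 2: sin θ = 659·sin 16.6°/479 = 0.3930, θ = 23.14°; offset = 24.6·tan 23.14° = 10.515 m.
Layer 3: sin θ = 1080·sin 16.6°/479 = 0.6441, θ = 40.10°; offset = 25.0·tan 40.10° = 21.053 m.
Layer 4: sin θ = 1353·sin 16.6°/479 = 0.8070, θ = 53.80°; offset = 11.0·tan 53.80° = 15.030 m.
Summing the layer offsets gives 51.815 m.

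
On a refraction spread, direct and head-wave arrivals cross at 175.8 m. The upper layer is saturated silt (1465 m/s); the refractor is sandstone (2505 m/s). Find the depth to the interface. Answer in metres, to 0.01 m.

44.99 m

h = (x_cross/2)·√((V₂−V₁)/(V₂+V₁)).
(V₂−V₁)/(V₂+V₁) = (2505−1465)/(2505+1465) = 0.2620; √ = 0.5118.
h = (175.8/2)·0.5118 = 44.99 m.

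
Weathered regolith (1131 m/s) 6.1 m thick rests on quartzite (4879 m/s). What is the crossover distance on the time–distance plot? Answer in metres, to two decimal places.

θ_c = arcsin(1131/4879) = 13.40°, so cos θ_c = 0.9728 and tᵢ = 2h cos θ_c/V₁ = 0.0105 s.
At crossover x/V₁ = x/V₂ + tᵢ ⇒ x = tᵢ/(1/V₁ − 1/V₂) = 0.01049/(8.8417e-04 − 2.0496e-04) = 15.45 m.

15.45 m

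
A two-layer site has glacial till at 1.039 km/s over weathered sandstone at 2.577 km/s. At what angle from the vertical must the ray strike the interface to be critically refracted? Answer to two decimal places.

At critical incidence the refracted ray runs along the interface (θ₂ = 90°), so sin θ_c = V₁/V₂.
θ_c = arcsin(1.039/2.577) = arcsin 0.4032 = 23.78°.

23.78°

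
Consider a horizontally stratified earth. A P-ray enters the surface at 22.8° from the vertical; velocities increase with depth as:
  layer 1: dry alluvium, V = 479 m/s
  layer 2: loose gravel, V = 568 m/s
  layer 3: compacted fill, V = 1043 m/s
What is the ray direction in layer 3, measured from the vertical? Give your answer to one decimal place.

57.5°

Ray parameter p = sin 22.8° / 479 = 8.0901e-04 s/m.
sin θ_3 = p·V_3 = 8.0901e-04 × 1043 = 0.8438.
θ_3 = arcsin 0.8438 = 57.54°.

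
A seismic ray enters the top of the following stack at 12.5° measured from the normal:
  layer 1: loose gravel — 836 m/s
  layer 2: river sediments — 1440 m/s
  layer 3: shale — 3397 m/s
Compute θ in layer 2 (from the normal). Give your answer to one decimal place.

21.9°

Ray parameter p = sin 12.5° / 836 = 2.5890e-04 s/m.
sin θ_2 = p·V_2 = 2.5890e-04 × 1440 = 0.3728.
θ_2 = 21.89° from the vertical.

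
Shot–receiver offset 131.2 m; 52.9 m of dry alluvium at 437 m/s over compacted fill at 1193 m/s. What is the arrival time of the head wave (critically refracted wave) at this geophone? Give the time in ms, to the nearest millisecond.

θ_c = arcsin(V₁/V₂) = arcsin(437/1193) = 21.49°, cos θ_c = 0.9305.
Intercept time tᵢ = 2h cos θ_c / V₁ = 2·52.9·0.9305/437 = 0.22528 s.
t = x/V₂ + tᵢ = 131.2/1193 + 0.22528 = 0.33525 s.

335 ms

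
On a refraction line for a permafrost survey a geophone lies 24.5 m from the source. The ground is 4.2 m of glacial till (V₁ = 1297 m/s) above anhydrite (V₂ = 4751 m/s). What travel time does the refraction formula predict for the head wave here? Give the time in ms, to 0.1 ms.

θ_c = arcsin(V₁/V₂) = arcsin(1297/4751) = 15.84°, cos θ_c = 0.9620.
Intercept time tᵢ = 2h cos θ_c / V₁ = 2·4.2·0.9620/1297 = 0.00623 s.
t = x/V₂ + tᵢ = 24.5/4751 + 0.00623 = 0.01139 s.

11.4 ms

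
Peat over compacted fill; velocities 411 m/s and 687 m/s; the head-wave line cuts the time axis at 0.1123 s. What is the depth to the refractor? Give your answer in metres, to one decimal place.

28.8 m

θ_c = arcsin(411/687) = 36.74°; cos θ_c = 0.8013.
tᵢ = 2h cos θ_c/V₁ ⇒ h = tᵢ·V₁/(2 cos θ_c) = 0.1123·411/(2·0.8013) = 28.80 m.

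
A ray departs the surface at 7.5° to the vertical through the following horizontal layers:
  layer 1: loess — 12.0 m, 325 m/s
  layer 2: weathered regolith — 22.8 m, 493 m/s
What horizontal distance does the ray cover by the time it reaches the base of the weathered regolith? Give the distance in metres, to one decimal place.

6.2 m

p = sin θ₁/V₁ = sin 7.5°/325 = 4.0162e-04 s/m is conserved through the stack.
Layer 1: θ = 7.50°; offset = 12.0·tan 7.50° = 1.580 m.
Layer 2: sin θ = p·493 = 0.1980 → θ = 11.42°; offset = 22.8·tan 11.42° = 4.606 m.
Σ offsets = 6.185 m.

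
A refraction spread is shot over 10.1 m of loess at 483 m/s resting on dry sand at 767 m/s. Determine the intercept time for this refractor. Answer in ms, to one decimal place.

32.5 ms

tᵢ = 2h·√(V₂²−V₁²)/(V₁V₂).
√(V₂²−V₁²) = √(767²−483²) = 595.8 m/s.
tᵢ = 2·10.1·595.8/(483·767) = 0.03249 s.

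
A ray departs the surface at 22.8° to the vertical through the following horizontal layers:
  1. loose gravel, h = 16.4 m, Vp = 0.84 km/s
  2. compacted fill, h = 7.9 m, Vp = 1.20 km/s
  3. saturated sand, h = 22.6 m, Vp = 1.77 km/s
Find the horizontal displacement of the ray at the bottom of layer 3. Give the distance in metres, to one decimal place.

Apply Snell's law at each interface; in layer i the horizontal offset is hᵢ·tan θᵢ.
Layer 1: θ = 22.80°; offset = 16.4·tan 22.80° = 6.894 m.
Layer 2: sin θ = 1.20·sin 22.8°/0.84 = 0.5536, θ = 33.61°; offset = 7.9·tan 33.61° = 5.252 m.
Layer 3: sin θ = 1.77·sin 22.8°/0.84 = 0.8166, θ = 54.74°; offset = 22.6·tan 54.74° = 31.968 m.
Σ offsets = 44.113 m.

44.1 m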